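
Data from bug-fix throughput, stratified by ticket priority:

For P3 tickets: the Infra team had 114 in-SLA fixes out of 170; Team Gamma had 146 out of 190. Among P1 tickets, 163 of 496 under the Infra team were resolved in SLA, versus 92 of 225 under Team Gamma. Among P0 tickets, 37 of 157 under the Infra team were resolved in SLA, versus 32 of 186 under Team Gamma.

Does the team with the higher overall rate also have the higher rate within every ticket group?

P3: the Infra team 114/170 = 67.1%, Team Gamma 146/190 = 76.8% → Team Gamma
P1: the Infra team 163/496 = 32.9%, Team Gamma 92/225 = 40.9% → Team Gamma
P0: the Infra team 37/157 = 23.6%, Team Gamma 32/186 = 17.2% → the Infra team
Overall: the Infra team 314/823 = 38.2%, Team Gamma 270/601 = 44.9% → Team Gamma
Neither sweeps: the Infra team wins 1 of 3 groups, Team Gamma wins 2. Team Gamma wins overall but not every group — no Simpson reversal.

No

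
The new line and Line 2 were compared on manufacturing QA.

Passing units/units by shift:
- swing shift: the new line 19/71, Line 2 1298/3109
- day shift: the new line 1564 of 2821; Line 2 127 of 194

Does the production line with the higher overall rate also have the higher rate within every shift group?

No

Swing shift: the new line 19/71 = 26.8%, Line 2 1298/3109 = 41.7% → Line 2
Day shift: the new line 1564/2821 = 55.4%, Line 2 127/194 = 65.5% → Line 2
Overall: the new line 1583/2892 = 54.7%, Line 2 1425/3303 = 43.1% → the new line
Line 2 wins each shift group but the new line wins overall — the comparison reverses. Line 2's units skew toward swing shift, which has a lower base rate.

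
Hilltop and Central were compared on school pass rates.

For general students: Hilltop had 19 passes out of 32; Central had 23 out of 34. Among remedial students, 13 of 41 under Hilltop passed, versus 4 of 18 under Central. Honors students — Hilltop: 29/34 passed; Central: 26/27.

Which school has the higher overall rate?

Central

General: Hilltop 19/32 = 59.4%, Central 23/34 = 67.6% → Central
Remedial: Hilltop 13/41 = 31.7%, Central 4/18 = 22.2% → Hilltop
Honors: Hilltop 29/34 = 85.3%, Central 26/27 = 96.3% → Central
Overall: Hilltop 61/107 = 57.0%, Central 53/79 = 67.1% → Central
(Neither sweeps every student group, but Central has the higher pooled rate.)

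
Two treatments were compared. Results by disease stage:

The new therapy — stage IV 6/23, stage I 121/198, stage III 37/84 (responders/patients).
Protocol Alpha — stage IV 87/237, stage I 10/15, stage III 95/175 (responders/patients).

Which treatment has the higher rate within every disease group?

Stage IV: the new therapy 6/23 = 26.1%, Protocol Alpha 87/237 = 36.7% → Protocol Alpha
Stage I: the new therapy 121/198 = 61.1%, Protocol Alpha 10/15 = 66.7% → Protocol Alpha
Stage III: the new therapy 37/84 = 44.0%, Protocol Alpha 95/175 = 54.3% → Protocol Alpha
Protocol Alpha has the higher rate in all 3 groups.

Protocol Alpha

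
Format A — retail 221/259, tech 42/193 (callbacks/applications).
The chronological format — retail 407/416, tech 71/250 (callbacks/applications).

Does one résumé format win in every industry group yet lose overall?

No

Retail: Format A 221/259 = 85.3%, the chronological format 407/416 = 97.8% → the chronological format
Tech: Format A 42/193 = 21.8%, the chronological format 71/250 = 28.4% → the chronological format
Overall: Format A 263/452 = 58.2%, the chronological format 478/666 = 71.8% → the chronological format
The chronological format wins overall and in every industry group — no reversal.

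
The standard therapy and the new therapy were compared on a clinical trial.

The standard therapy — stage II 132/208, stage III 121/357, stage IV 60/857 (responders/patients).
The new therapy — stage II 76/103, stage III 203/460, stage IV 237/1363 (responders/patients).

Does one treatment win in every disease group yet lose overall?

No

Stage II: the standard therapy 132/208 = 63.5%, the new therapy 76/103 = 73.8% → the new therapy
Stage III: the standard therapy 121/357 = 33.9%, the new therapy 203/460 = 44.1% → the new therapy
Stage IV: the standard therapy 60/857 = 7.0%, the new therapy 237/1363 = 17.4% → the new therapy
Overall: the standard therapy 313/1422 = 22.0%, the new therapy 516/1926 = 26.8% → the new therapy
The new therapy wins overall and in every disease group — no reversal.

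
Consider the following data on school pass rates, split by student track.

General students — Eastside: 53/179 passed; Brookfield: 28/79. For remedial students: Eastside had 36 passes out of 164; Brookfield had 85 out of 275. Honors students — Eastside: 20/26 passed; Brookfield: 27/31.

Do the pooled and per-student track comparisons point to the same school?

General: Eastside 53/179 = 29.6%, Brookfield 28/79 = 35.4% → Brookfield
Remedial: Eastside 36/164 = 22.0%, Brookfield 85/275 = 30.9% → Brookfield
Honors: Eastside 20/26 = 76.9%, Brookfield 27/31 = 87.1% → Brookfield
Overall: Eastside 109/369 = 29.5%, Brookfield 140/385 = 36.4% → Brookfield
Brookfield wins overall and in every student group — no reversal.

Yes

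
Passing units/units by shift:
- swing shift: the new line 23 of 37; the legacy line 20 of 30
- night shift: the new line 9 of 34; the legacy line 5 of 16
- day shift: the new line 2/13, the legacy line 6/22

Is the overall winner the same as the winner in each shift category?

Yes

Swing shift: the new line 23/37 = 62.2%, the legacy line 20/30 = 66.7% → the legacy line
Night shift: the new line 9/34 = 26.5%, the legacy line 5/16 = 31.2% → the legacy line
Day shift: the new line 2/13 = 15.4%, the legacy line 6/22 = 27.3% → the legacy line
Overall: the new line 34/84 = 40.5%, the legacy line 31/68 = 45.6% → the legacy line
The legacy line wins overall and in every shift group — no reversal.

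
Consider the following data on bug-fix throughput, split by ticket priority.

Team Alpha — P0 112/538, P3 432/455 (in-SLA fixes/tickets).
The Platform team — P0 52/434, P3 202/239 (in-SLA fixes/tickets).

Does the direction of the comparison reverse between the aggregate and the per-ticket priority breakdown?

P0: Team Alpha 112/538 = 20.8%, the Platform team 52/434 = 12.0% → Team Alpha
P3: Team Alpha 432/455 = 94.9%, the Platform team 202/239 = 84.5% → Team Alpha
Overall: Team Alpha 544/993 = 54.8%, the Platform team 254/673 = 37.7% → Team Alpha
Team Alpha wins overall and in every ticket group — no reversal.

No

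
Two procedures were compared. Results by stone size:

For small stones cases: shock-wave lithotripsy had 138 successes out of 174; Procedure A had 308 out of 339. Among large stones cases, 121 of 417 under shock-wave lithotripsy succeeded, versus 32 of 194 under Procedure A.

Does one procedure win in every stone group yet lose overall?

No

Small stones: shock-wave lithotripsy 138/174 = 79.3%, Procedure A 308/339 = 90.9% → Procedure A
Large stones: shock-wave lithotripsy 121/417 = 29.0%, Procedure A 32/194 = 16.5% → shock-wave lithotripsy
Overall: shock-wave lithotripsy 259/591 = 43.8%, Procedure A 340/533 = 63.8% → Procedure A
Neither sweeps: shock-wave lithotripsy wins 1 of 2 groups, Procedure A wins 1. Procedure A wins overall but not every group — no Simpson reversal.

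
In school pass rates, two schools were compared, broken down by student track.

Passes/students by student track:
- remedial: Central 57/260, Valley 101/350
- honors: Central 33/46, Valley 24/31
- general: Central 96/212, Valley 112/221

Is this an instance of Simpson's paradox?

Remedial: Central 57/260 = 21.9%, Valley 101/350 = 28.9% → Valley
Honors: Central 33/46 = 71.7%, Valley 24/31 = 77.4% → Valley
General: Central 96/212 = 45.3%, Valley 112/221 = 50.7% → Valley
Overall: Central 186/518 = 35.9%, Valley 237/602 = 39.4% → Valley
Valley wins overall and in every student group — no reversal.

No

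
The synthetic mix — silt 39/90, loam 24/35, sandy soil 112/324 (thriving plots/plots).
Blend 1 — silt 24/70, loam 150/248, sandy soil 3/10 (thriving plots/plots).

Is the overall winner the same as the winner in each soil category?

Silt: the synthetic mix 39/90 = 43.3%, Blend 1 24/70 = 34.3% → the synthetic mix
Loam: the synthetic mix 24/35 = 68.6%, Blend 1 150/248 = 60.5% → the synthetic mix
Sandy soil: the synthetic mix 112/324 = 34.6%, Blend 1 3/10 = 30.0% → the synthetic mix
Overall: the synthetic mix 175/449 = 39.0%, Blend 1 177/328 = 54.0% → Blend 1
The synthetic mix wins each soil group but Blend 1 wins overall — the comparison reverses. The synthetic mix's plots skew toward sandy soil, which has a lower base rate.

No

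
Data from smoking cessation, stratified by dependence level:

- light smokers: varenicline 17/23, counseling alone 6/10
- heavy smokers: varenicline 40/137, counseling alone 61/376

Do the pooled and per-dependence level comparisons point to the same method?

Yes

Light smokers: varenicline 17/23 = 73.9%, counseling alone 6/10 = 60.0% → varenicline
Heavy smokers: varenicline 40/137 = 29.2%, counseling alone 61/376 = 16.2% → varenicline
Overall: varenicline 57/160 = 35.6%, counseling alone 67/386 = 17.4% → varenicline
Varenicline wins overall and in every dependence group — no reversal.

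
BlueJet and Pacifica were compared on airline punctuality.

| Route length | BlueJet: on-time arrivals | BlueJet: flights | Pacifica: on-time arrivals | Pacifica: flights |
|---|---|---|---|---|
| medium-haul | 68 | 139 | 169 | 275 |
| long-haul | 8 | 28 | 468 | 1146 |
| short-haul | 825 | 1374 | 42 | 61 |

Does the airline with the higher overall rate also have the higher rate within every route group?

Medium-haul: BlueJet 68/139 = 48.9%, Pacifica 169/275 = 61.5% → Pacifica
Long-haul: BlueJet 8/28 = 28.6%, Pacifica 468/1146 = 40.8% → Pacifica
Short-haul: BlueJet 825/1374 = 60.0%, Pacifica 42/61 = 68.9% → Pacifica
Overall: BlueJet 901/1541 = 58.5%, Pacifica 679/1482 = 45.8% → BlueJet
Pacifica wins each route group but BlueJet wins overall — the comparison reverses. Pacifica's flights skew toward long-haul, which has a lower base rate.

No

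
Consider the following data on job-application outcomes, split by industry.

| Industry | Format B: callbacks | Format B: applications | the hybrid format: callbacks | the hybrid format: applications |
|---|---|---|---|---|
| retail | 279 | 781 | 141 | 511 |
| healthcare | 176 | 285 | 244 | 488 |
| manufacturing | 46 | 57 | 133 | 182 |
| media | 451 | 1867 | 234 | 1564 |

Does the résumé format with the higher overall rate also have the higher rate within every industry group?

Yes

Retail: Format B 279/781 = 35.7%, the hybrid format 141/511 = 27.6% → Format B
Healthcare: Format B 176/285 = 61.8%, the hybrid format 244/488 = 50.0% → Format B
Manufacturing: Format B 46/57 = 80.7%, the hybrid format 133/182 = 73.1% → Format B
Media: Format B 451/1867 = 24.2%, the hybrid format 234/1564 = 15.0% → Format B
Overall: Format B 952/2990 = 31.8%, the hybrid format 752/2745 = 27.4% → Format B
Format B wins overall and in every industry group — no reversal.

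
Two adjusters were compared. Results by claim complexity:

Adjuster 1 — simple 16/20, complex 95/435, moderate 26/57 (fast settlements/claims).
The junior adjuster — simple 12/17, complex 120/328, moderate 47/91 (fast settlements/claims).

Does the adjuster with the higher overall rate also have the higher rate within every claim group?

No

Simple: Adjuster 1 16/20 = 80.0%, the junior adjuster 12/17 = 70.6% → Adjuster 1
Complex: Adjuster 1 95/435 = 21.8%, the junior adjuster 120/328 = 36.6% → the junior adjuster
Moderate: Adjuster 1 26/57 = 45.6%, the junior adjuster 47/91 = 51.6% → the junior adjuster
Overall: Adjuster 1 137/512 = 26.8%, the junior adjuster 179/436 = 41.1% → the junior adjuster
Neither sweeps: Adjuster 1 wins 1 of 3 groups, the junior adjuster wins 2. The junior adjuster wins overall but not every group — no Simpson reversal.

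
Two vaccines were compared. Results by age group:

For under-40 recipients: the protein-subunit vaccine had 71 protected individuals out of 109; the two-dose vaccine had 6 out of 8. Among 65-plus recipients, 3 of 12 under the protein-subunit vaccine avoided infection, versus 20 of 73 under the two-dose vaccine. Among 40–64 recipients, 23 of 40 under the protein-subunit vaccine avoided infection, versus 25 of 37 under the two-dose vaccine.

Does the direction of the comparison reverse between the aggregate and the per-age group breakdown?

Yes

Under-40: the protein-subunit vaccine 71/109 = 65.1%, the two-dose vaccine 6/8 = 75.0% → the two-dose vaccine
65-plus: the protein-subunit vaccine 3/12 = 25.0%, the two-dose vaccine 20/73 = 27.4% → the two-dose vaccine
40–64: the protein-subunit vaccine 23/40 = 57.5%, the two-dose vaccine 25/37 = 67.6% → the two-dose vaccine
Overall: the protein-subunit vaccine 97/161 = 60.2%, the two-dose vaccine 51/118 = 43.2% → the protein-subunit vaccine
The two-dose vaccine wins each age group but the protein-subunit vaccine wins overall — the comparison reverses. The two-dose vaccine's recipients skew toward 65-plus, which has a lower base rate.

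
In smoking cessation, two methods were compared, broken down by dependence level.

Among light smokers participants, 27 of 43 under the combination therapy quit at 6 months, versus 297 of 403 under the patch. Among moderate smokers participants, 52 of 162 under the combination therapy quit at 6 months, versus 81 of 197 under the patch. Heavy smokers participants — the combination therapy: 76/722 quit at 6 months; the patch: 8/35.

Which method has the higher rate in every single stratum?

Light smokers: the combination therapy 27/43 = 62.8%, the patch 297/403 = 73.7% → the patch
Moderate smokers: the combination therapy 52/162 = 32.1%, the patch 81/197 = 41.1% → the patch
Heavy smokers: the combination therapy 76/722 = 10.5%, the patch 8/35 = 22.9% → the patch
The patch has the higher rate in all 3 groups.

the patch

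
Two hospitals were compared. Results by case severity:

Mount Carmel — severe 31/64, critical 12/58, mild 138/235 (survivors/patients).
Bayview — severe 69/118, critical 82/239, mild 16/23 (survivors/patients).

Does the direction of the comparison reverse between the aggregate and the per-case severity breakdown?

Yes

Severe: Mount Carmel 31/64 = 48.4%, Bayview 69/118 = 58.5% → Bayview
Critical: Mount Carmel 12/58 = 20.7%, Bayview 82/239 = 34.3% → Bayview
Mild: Mount Carmel 138/235 = 58.7%, Bayview 16/23 = 69.6% → Bayview
Overall: Mount Carmel 181/357 = 50.7%, Bayview 167/380 = 43.9% → Mount Carmel
Bayview wins each case group but Mount Carmel wins overall — the comparison reverses. Bayview's patients skew toward critical, which has a lower base rate.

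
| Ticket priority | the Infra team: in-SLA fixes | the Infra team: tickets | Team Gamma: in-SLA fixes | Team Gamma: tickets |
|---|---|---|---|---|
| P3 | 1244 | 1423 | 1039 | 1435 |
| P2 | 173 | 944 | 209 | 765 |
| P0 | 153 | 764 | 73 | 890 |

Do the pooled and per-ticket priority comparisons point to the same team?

P3: the Infra team 1244/1423 = 87.4%, Team Gamma 1039/1435 = 72.4% → the Infra team
P2: the Infra team 173/944 = 18.3%, Team Gamma 209/765 = 27.3% → Team Gamma
P0: the Infra team 153/764 = 20.0%, Team Gamma 73/890 = 8.2% → the Infra team
Overall: the Infra team 1570/3131 = 50.1%, Team Gamma 1321/3090 = 42.8% → the Infra team
Neither sweeps: the Infra team wins 2 of 3 groups, Team Gamma wins 1. The Infra team wins overall but not every group — no Simpson reversal.

No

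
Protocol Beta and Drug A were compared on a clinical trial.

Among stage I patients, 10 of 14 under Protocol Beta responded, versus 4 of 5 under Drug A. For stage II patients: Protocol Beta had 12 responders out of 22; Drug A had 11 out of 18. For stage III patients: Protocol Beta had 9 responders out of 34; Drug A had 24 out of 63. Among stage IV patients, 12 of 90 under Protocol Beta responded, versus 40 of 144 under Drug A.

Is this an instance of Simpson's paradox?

Stage I: Protocol Beta 10/14 = 71.4%, Drug A 4/5 = 80.0% → Drug A
Stage II: Protocol Beta 12/22 = 54.5%, Drug A 11/18 = 61.1% → Drug A
Stage III: Protocol Beta 9/34 = 26.5%, Drug A 24/63 = 38.1% → Drug A
Stage IV: Protocol Beta 12/90 = 13.3%, Drug A 40/144 = 27.8% → Drug A
Overall: Protocol Beta 43/160 = 26.9%, Drug A 79/230 = 34.3% → Drug A
Drug A wins overall and in every disease group — no reversal.

No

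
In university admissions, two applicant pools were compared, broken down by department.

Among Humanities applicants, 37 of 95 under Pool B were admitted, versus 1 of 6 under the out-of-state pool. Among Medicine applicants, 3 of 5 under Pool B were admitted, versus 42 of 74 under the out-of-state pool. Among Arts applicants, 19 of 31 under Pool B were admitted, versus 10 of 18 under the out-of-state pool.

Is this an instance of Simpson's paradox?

Humanities: Pool B 37/95 = 38.9%, the out-of-state pool 1/6 = 16.7% → Pool B
Medicine: Pool B 3/5 = 60.0%, the out-of-state pool 42/74 = 56.8% → Pool B
Arts: Pool B 19/31 = 61.3%, the out-of-state pool 10/18 = 55.6% → Pool B
Overall: Pool B 59/131 = 45.0%, the out-of-state pool 53/98 = 54.1% → the out-of-state pool
Pool B wins each department group but the out-of-state pool wins overall — the comparison reverses. Pool B's applicants skew toward Humanities, which has a lower base rate.

Yes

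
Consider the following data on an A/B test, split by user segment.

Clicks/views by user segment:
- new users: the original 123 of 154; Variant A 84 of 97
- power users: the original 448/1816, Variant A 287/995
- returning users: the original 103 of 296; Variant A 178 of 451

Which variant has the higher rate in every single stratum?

New users: the original 123/154 = 79.9%, Variant A 84/97 = 86.6% → Variant A
Power users: the original 448/1816 = 24.7%, Variant A 287/995 = 28.8% → Variant A
Returning users: the original 103/296 = 34.8%, Variant A 178/451 = 39.5% → Variant A
Variant A has the higher rate in all 3 groups.

Variant A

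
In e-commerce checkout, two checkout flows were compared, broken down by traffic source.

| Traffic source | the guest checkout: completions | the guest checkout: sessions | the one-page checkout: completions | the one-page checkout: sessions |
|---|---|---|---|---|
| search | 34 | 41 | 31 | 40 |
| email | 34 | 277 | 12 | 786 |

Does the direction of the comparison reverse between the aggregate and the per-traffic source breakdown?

No

Search: the guest checkout 34/41 = 82.9%, the one-page checkout 31/40 = 77.5% → the guest checkout
Email: the guest checkout 34/277 = 12.3%, the one-page checkout 12/786 = 1.5% → the guest checkout
Overall: the guest checkout 68/318 = 21.4%, the one-page checkout 43/826 = 5.2% → the guest checkout
The guest checkout wins overall and in every traffic group — no reversal.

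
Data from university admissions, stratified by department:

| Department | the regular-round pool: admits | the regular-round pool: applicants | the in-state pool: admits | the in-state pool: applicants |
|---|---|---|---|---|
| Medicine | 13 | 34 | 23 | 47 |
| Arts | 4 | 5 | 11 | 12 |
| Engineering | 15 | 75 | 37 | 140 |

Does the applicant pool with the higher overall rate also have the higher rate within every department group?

Medicine: the regular-round pool 13/34 = 38.2%, the in-state pool 23/47 = 48.9% → the in-state pool
Arts: the regular-round pool 4/5 = 80.0%, the in-state pool 11/12 = 91.7% → the in-state pool
Engineering: the regular-round pool 15/75 = 20.0%, the in-state pool 37/140 = 26.4% → the in-state pool
Overall: the regular-round pool 32/114 = 28.1%, the in-state pool 71/199 = 35.7% → the in-state pool
The in-state pool wins overall and in every department group — no reversal.

Yes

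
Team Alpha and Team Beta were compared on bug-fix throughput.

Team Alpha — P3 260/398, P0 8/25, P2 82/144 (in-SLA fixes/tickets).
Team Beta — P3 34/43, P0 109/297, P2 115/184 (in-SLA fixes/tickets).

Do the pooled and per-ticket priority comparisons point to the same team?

P3: Team Alpha 260/398 = 65.3%, Team Beta 34/43 = 79.1% → Team Beta
P0: Team Alpha 8/25 = 32.0%, Team Beta 109/297 = 36.7% → Team Beta
P2: Team Alpha 82/144 = 56.9%, Team Beta 115/184 = 62.5% → Team Beta
Overall: Team Alpha 350/567 = 61.7%, Team Beta 258/524 = 49.2% → Team Alpha
Team Beta wins each ticket group but Team Alpha wins overall — the comparison reverses. Team Beta's tickets skew toward P0, which has a lower base rate.

No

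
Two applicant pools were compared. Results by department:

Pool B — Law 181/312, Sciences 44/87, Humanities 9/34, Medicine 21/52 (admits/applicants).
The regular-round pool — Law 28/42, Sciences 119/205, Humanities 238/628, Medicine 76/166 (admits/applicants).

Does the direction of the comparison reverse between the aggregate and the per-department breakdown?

Yes

Law: Pool B 181/312 = 58.0%, the regular-round pool 28/42 = 66.7% → the regular-round pool
Sciences: Pool B 44/87 = 50.6%, the regular-round pool 119/205 = 58.0% → the regular-round pool
Humanities: Pool B 9/34 = 26.5%, the regular-round pool 238/628 = 37.9% → the regular-round pool
Medicine: Pool B 21/52 = 40.4%, the regular-round pool 76/166 = 45.8% → the regular-round pool
Overall: Pool B 255/485 = 52.6%, the regular-round pool 461/1041 = 44.3% → Pool B
The regular-round pool wins each department group but Pool B wins overall — the comparison reverses. The regular-round pool's applicants skew toward Humanities, which has a lower base rate.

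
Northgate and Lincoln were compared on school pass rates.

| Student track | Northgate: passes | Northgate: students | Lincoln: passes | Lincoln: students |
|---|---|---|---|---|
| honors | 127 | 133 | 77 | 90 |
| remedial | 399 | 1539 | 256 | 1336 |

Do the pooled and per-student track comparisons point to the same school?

Yes

Honors: Northgate 127/133 = 95.5%, Lincoln 77/90 = 85.6% → Northgate
Remedial: Northgate 399/1539 = 25.9%, Lincoln 256/1336 = 19.2% → Northgate
Overall: Northgate 526/1672 = 31.5%, Lincoln 333/1426 = 23.4% → Northgate
Northgate wins overall and in every student group — no reversal.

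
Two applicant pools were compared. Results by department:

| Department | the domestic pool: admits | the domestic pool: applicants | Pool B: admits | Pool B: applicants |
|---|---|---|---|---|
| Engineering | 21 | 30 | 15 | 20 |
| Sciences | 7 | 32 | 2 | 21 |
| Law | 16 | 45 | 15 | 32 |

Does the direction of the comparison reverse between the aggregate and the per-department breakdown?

Engineering: the domestic pool 21/30 = 70.0%, Pool B 15/20 = 75.0% → Pool B
Sciences: the domestic pool 7/32 = 21.9%, Pool B 2/21 = 9.5% → the domestic pool
Law: the domestic pool 16/45 = 35.6%, Pool B 15/32 = 46.9% → Pool B
Overall: the domestic pool 44/107 = 41.1%, Pool B 32/73 = 43.8% → Pool B
Neither sweeps: the domestic pool wins 1 of 3 groups, Pool B wins 2. Pool B wins overall but not every group — no Simpson reversal.

No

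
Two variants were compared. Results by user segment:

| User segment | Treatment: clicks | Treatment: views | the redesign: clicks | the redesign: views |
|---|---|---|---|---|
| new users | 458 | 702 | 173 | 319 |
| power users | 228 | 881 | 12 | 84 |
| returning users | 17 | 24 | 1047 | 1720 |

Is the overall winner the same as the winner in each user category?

No

New users: Treatment 458/702 = 65.2%, the redesign 173/319 = 54.2% → Treatment
Power users: Treatment 228/881 = 25.9%, the redesign 12/84 = 14.3% → Treatment
Returning users: Treatment 17/24 = 70.8%, the redesign 1047/1720 = 60.9% → Treatment
Overall: Treatment 703/1607 = 43.7%, the redesign 1232/2123 = 58.0% → the redesign
Treatment wins each user group but the redesign wins overall — the comparison reverses. Treatment's views skew toward power users, which has a lower base rate.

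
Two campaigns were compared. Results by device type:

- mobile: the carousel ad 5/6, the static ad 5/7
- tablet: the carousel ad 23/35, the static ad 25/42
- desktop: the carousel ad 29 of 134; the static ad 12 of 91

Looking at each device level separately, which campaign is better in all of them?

the carousel ad

Mobile: the carousel ad 5/6 = 83.3%, the static ad 5/7 = 71.4% → the carousel ad
Tablet: the carousel ad 23/35 = 65.7%, the static ad 25/42 = 59.5% → the carousel ad
Desktop: the carousel ad 29/134 = 21.6%, the static ad 12/91 = 13.2% → the carousel ad
The carousel ad has the higher rate in all 3 groups.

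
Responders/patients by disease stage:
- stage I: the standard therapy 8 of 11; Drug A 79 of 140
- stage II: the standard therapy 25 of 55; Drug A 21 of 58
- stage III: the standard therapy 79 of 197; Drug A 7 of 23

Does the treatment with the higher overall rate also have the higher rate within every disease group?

Stage I: the standard therapy 8/11 = 72.7%, Drug A 79/140 = 56.4% → the standard therapy
Stage II: the standard therapy 25/55 = 45.5%, Drug A 21/58 = 36.2% → the standard therapy
Stage III: the standard therapy 79/197 = 40.1%, Drug A 7/23 = 30.4% → the standard therapy
Overall: the standard therapy 112/263 = 42.6%, Drug A 107/221 = 48.4% → Drug A
The standard therapy wins each disease group but Drug A wins overall — the comparison reverses. The standard therapy's patients skew toward stage III, which has a lower base rate.

No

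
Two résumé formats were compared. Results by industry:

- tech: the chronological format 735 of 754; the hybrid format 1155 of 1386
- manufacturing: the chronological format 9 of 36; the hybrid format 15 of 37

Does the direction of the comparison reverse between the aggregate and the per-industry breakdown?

No

Tech: the chronological format 735/754 = 97.5%, the hybrid format 1155/1386 = 83.3% → the chronological format
Manufacturing: the chronological format 9/36 = 25.0%, the hybrid format 15/37 = 40.5% → the hybrid format
Overall: the chronological format 744/790 = 94.2%, the hybrid format 1170/1423 = 82.2% → the chronological format
Neither sweeps: the chronological format wins 1 of 2 groups, the hybrid format wins 1. The chronological format wins overall but not every group — no Simpson reversal.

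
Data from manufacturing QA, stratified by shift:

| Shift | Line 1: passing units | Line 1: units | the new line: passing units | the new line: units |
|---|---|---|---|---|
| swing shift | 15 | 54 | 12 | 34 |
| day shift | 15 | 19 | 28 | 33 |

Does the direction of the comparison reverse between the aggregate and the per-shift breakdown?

Swing shift: Line 1 15/54 = 27.8%, the new line 12/34 = 35.3% → the new line
Day shift: Line 1 15/19 = 78.9%, the new line 28/33 = 84.8% → the new line
Overall: Line 1 30/73 = 41.1%, the new line 40/67 = 59.7% → the new line
The new line wins overall and in every shift group — no reversal.

No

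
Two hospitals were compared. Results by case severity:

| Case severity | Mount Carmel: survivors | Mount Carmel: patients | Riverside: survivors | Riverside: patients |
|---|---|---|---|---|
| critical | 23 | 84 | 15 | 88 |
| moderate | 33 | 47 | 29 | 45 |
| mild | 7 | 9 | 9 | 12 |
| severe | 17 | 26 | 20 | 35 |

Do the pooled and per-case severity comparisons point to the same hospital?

Yes

Critical: Mount Carmel 23/84 = 27.4%, Riverside 15/88 = 17.0% → Mount Carmel
Moderate: Mount Carmel 33/47 = 70.2%, Riverside 29/45 = 64.4% → Mount Carmel
Mild: Mount Carmel 7/9 = 77.8%, Riverside 9/12 = 75.0% → Mount Carmel
Severe: Mount Carmel 17/26 = 65.4%, Riverside 20/35 = 57.1% → Mount Carmel
Overall: Mount Carmel 80/166 = 48.2%, Riverside 73/180 = 40.6% → Mount Carmel
Mount Carmel wins overall and in every case group — no reversal.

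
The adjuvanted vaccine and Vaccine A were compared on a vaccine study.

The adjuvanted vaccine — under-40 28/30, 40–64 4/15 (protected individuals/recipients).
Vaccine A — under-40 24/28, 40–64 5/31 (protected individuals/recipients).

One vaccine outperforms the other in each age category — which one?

the adjuvanted vaccine

Under-40: the adjuvanted vaccine 28/30 = 93.3%, Vaccine A 24/28 = 85.7% → the adjuvanted vaccine
40–64: the adjuvanted vaccine 4/15 = 26.7%, Vaccine A 5/31 = 16.1% → the adjuvanted vaccine
The adjuvanted vaccine has the higher rate in both groups.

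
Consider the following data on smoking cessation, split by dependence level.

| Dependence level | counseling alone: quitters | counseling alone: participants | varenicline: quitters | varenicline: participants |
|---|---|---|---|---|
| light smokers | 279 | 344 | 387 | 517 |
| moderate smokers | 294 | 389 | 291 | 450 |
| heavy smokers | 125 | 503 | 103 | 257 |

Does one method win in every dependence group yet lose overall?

No

Light smokers: counseling alone 279/344 = 81.1%, varenicline 387/517 = 74.9% → counseling alone
Moderate smokers: counseling alone 294/389 = 75.6%, varenicline 291/450 = 64.7% → counseling alone
Heavy smokers: counseling alone 125/503 = 24.9%, varenicline 103/257 = 40.1% → varenicline
Overall: counseling alone 698/1236 = 56.5%, varenicline 781/1224 = 63.8% → varenicline
Neither sweeps: counseling alone wins 2 of 3 groups, varenicline wins 1. Varenicline wins overall but not every group — no Simpson reversal.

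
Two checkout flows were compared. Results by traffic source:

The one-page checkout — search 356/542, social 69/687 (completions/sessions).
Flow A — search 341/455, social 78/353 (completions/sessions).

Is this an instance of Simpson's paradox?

No

Search: the one-page checkout 356/542 = 65.7%, Flow A 341/455 = 74.9% → Flow A
Social: the one-page checkout 69/687 = 10.0%, Flow A 78/353 = 22.1% → Flow A
Overall: the one-page checkout 425/1229 = 34.6%, Flow A 419/808 = 51.9% → Flow A
Flow A wins overall and in every traffic group — no reversal.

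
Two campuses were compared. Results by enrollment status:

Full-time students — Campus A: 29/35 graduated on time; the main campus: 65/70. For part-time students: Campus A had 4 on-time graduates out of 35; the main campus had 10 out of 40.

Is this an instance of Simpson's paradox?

No

Full-time: Campus A 29/35 = 82.9%, the main campus 65/70 = 92.9% → the main campus
Part-time: Campus A 4/35 = 11.4%, the main campus 10/40 = 25.0% → the main campus
Overall: Campus A 33/70 = 47.1%, the main campus 75/110 = 68.2% → the main campus
The main campus wins overall and in every enrollment group — no reversal.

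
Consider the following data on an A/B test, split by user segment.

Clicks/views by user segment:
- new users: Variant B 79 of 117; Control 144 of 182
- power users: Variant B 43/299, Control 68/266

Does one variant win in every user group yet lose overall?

New users: Variant B 79/117 = 67.5%, Control 144/182 = 79.1% → Control
Power users: Variant B 43/299 = 14.4%, Control 68/266 = 25.6% → Control
Overall: Variant B 122/416 = 29.3%, Control 212/448 = 47.3% → Control
Control wins overall and in every user group — no reversal.

No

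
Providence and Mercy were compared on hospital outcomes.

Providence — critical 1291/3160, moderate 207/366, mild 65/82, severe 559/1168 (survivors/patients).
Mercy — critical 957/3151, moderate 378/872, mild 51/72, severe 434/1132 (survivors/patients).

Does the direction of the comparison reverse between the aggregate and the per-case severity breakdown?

Critical: Providence 1291/3160 = 40.9%, Mercy 957/3151 = 30.4% → Providence
Moderate: Providence 207/366 = 56.6%, Mercy 378/872 = 43.3% → Providence
Mild: Providence 65/82 = 79.3%, Mercy 51/72 = 70.8% → Providence
Severe: Providence 559/1168 = 47.9%, Mercy 434/1132 = 38.3% → Providence
Overall: Providence 2122/4776 = 44.4%, Mercy 1820/5227 = 34.8% → Providence
Providence wins overall and in every case group — no reversal.

No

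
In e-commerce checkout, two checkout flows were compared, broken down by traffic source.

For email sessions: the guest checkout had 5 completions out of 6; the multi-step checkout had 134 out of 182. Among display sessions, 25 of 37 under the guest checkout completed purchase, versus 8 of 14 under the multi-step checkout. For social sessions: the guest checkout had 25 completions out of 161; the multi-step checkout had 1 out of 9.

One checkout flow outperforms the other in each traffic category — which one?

Email: the guest checkout 5/6 = 83.3%, the multi-step checkout 134/182 = 73.6% → the guest checkout
Display: the guest checkout 25/37 = 67.6%, the multi-step checkout 8/14 = 57.1% → the guest checkout
Social: the guest checkout 25/161 = 15.5%, the multi-step checkout 1/9 = 11.1% → the guest checkout
The guest checkout has the higher rate in all 3 groups.

the guest checkout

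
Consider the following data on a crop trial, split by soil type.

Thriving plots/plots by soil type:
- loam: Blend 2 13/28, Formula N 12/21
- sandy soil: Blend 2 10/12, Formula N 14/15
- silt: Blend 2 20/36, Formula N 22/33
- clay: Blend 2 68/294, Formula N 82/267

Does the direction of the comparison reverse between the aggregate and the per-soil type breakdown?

Loam: Blend 2 13/28 = 46.4%, Formula N 12/21 = 57.1% → Formula N
Sandy soil: Blend 2 10/12 = 83.3%, Formula N 14/15 = 93.3% → Formula N
Silt: Blend 2 20/36 = 55.6%, Formula N 22/33 = 66.7% → Formula N
Clay: Blend 2 68/294 = 23.1%, Formula N 82/267 = 30.7% → Formula N
Overall: Blend 2 111/370 = 30.0%, Formula N 130/336 = 38.7% → Formula N
Formula N wins overall and in every soil group — no reversal.

No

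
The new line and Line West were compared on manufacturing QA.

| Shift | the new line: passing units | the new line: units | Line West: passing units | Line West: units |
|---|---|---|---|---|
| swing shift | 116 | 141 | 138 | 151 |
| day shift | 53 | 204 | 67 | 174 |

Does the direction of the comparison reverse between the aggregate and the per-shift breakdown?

No

Swing shift: the new line 116/141 = 82.3%, Line West 138/151 = 91.4% → Line West
Day shift: the new line 53/204 = 26.0%, Line West 67/174 = 38.5% → Line West
Overall: the new line 169/345 = 49.0%, Line West 205/325 = 63.1% → Line West
Line West wins overall and in every shift group — no reversal.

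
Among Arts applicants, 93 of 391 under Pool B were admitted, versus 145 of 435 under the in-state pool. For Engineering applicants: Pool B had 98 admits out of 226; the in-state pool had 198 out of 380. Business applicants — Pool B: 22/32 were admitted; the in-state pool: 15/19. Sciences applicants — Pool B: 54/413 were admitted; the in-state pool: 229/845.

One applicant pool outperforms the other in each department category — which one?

the in-state pool

Arts: Pool B 93/391 = 23.8%, the in-state pool 145/435 = 33.3% → the in-state pool
Engineering: Pool B 98/226 = 43.4%, the in-state pool 198/380 = 52.1% → the in-state pool
Business: Pool B 22/32 = 68.8%, the in-state pool 15/19 = 78.9% → the in-state pool
Sciences: Pool B 54/413 = 13.1%, the in-state pool 229/845 = 27.1% → the in-state pool
The in-state pool has the higher rate in all 4 groups.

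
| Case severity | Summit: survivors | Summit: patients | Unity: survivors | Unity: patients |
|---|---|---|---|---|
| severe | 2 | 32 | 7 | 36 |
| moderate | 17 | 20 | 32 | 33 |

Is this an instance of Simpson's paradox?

Severe: Summit 2/32 = 6.2%, Unity 7/36 = 19.4% → Unity
Moderate: Summit 17/20 = 85.0%, Unity 32/33 = 97.0% → Unity
Overall: Summit 19/52 = 36.5%, Unity 39/69 = 56.5% → Unity
Unity wins overall and in every case group — no reversal.

No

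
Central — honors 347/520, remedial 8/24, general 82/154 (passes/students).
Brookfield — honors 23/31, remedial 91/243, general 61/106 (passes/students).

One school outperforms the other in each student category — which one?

Honors: Central 347/520 = 66.7%, Brookfield 23/31 = 74.2% → Brookfield
Remedial: Central 8/24 = 33.3%, Brookfield 91/243 = 37.4% → Brookfield
General: Central 82/154 = 53.2%, Brookfield 61/106 = 57.5% → Brookfield
Brookfield has the higher rate in all 3 groups.

Brookfield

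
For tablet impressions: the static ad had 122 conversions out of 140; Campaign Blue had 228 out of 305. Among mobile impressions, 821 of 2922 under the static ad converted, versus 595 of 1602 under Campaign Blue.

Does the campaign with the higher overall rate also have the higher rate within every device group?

No

Tablet: the static ad 122/140 = 87.1%, Campaign Blue 228/305 = 74.8% → the static ad
Mobile: the static ad 821/2922 = 28.1%, Campaign Blue 595/1602 = 37.1% → Campaign Blue
Overall: the static ad 943/3062 = 30.8%, Campaign Blue 823/1907 = 43.2% → Campaign Blue
Neither sweeps: the static ad wins 1 of 2 groups, Campaign Blue wins 1. Campaign Blue wins overall but not every group — no Simpson reversal.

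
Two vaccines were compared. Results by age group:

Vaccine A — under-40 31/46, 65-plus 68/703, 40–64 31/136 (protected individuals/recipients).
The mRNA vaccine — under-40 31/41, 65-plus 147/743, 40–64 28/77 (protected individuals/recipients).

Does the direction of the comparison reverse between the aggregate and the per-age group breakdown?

Under-40: Vaccine A 31/46 = 67.4%, the mRNA vaccine 31/41 = 75.6% → the mRNA vaccine
65-plus: Vaccine A 68/703 = 9.7%, the mRNA vaccine 147/743 = 19.8% → the mRNA vaccine
40–64: Vaccine A 31/136 = 22.8%, the mRNA vaccine 28/77 = 36.4% → the mRNA vaccine
Overall: Vaccine A 130/885 = 14.7%, the mRNA vaccine 206/861 = 23.9% → the mRNA vaccine
The mRNA vaccine wins overall and in every age group — no reversal.

No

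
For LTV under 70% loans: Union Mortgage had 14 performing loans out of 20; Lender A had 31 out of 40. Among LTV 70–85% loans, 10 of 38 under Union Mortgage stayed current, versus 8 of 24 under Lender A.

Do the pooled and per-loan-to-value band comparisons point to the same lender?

LTV under 70%: Union Mortgage 14/20 = 70.0%, Lender A 31/40 = 77.5% → Lender A
LTV 70–85%: Union Mortgage 10/38 = 26.3%, Lender A 8/24 = 33.3% → Lender A
Overall: Union Mortgage 24/58 = 41.4%, Lender A 39/64 = 60.9% → Lender A
Lender A wins overall and in every loan-to-value group — no reversal.

Yes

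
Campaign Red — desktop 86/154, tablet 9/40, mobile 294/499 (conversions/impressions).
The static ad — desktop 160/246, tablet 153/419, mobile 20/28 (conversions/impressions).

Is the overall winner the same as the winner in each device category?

No

Desktop: Campaign Red 86/154 = 55.8%, the static ad 160/246 = 65.0% → the static ad
Tablet: Campaign Red 9/40 = 22.5%, the static ad 153/419 = 36.5% → the static ad
Mobile: Campaign Red 294/499 = 58.9%, the static ad 20/28 = 71.4% → the static ad
Overall: Campaign Red 389/693 = 56.1%, the static ad 333/693 = 48.1% → Campaign Red
The static ad wins each device group but Campaign Red wins overall — the comparison reverses. The static ad's impressions skew toward tablet, which has a lower base rate.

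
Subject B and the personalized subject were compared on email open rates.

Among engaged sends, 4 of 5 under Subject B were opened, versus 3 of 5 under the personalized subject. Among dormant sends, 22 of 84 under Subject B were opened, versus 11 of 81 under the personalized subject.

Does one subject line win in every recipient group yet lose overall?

No

Engaged: Subject B 4/5 = 80.0%, the personalized subject 3/5 = 60.0% → Subject B
Dormant: Subject B 22/84 = 26.2%, the personalized subject 11/81 = 13.6% → Subject B
Overall: Subject B 26/89 = 29.2%, the personalized subject 14/86 = 16.3% → Subject B
Subject B wins overall and in every recipient group — no reversal.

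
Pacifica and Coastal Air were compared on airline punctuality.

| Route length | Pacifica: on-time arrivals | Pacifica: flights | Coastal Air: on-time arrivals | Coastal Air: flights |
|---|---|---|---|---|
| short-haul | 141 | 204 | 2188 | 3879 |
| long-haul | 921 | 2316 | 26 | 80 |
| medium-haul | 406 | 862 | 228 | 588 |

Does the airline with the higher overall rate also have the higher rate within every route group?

Short-haul: Pacifica 141/204 = 69.1%, Coastal Air 2188/3879 = 56.4% → Pacifica
Long-haul: Pacifica 921/2316 = 39.8%, Coastal Air 26/80 = 32.5% → Pacifica
Medium-haul: Pacifica 406/862 = 47.1%, Coastal Air 228/588 = 38.8% → Pacifica
Overall: Pacifica 1468/3382 = 43.4%, Coastal Air 2442/4547 = 53.7% → Coastal Air
Pacifica wins each route group but Coastal Air wins overall — the comparison reverses. Pacifica's flights skew toward long-haul, which has a lower base rate.

No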